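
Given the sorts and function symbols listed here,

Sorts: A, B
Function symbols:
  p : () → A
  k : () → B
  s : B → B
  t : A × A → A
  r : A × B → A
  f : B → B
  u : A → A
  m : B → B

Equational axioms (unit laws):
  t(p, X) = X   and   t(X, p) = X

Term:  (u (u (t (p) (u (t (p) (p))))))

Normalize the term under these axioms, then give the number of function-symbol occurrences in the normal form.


size = 4

1. (u (u (t (p) (u (t (p) (p))))))  →  (u (u (u (t (p) (p)))))
2. (u (u (u (t (p) (p)))))  →  (u (u (u (p))))
normal form: (u (u (u (p))))


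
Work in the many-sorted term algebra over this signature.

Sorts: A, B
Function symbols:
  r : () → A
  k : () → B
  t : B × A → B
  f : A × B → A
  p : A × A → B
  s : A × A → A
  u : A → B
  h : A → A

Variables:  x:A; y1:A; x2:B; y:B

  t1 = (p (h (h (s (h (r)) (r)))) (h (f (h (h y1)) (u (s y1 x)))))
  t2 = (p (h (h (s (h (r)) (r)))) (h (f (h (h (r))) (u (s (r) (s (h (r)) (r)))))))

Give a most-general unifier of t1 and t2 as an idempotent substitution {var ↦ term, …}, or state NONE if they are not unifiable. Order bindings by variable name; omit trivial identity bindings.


{x ↦ (s (h (r)) (r)), y1 ↦ (r)}


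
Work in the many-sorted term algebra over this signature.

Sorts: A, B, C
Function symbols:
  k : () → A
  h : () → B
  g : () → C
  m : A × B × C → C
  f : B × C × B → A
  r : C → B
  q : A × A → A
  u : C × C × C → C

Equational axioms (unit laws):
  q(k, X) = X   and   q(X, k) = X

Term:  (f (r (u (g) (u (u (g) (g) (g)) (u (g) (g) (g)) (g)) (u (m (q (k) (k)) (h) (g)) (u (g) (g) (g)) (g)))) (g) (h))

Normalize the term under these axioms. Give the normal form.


normal form = (f (r (u (g) (u (u (g) (g) (g)) (u (g) (g) (g)) (g)) (u (m (k) (h) (g)) (u (g) (g) (g)) (g)))) (g) (h))

1. (f (r (u (g) (u (u (g) (g) (g)) (u (g) (g) (g)) (g)) (u (m (q (k) (k)) (h) (g)) (u (g) (g) (g)) (g)))) (g) (h))  →  (f (r (u (g) (u (u (g) (g) (g)) (u (g) (g) (g)) (g)) (u (m (k) (h) (g)) (u (g) (g) (g)) (g)))) (g) (h))


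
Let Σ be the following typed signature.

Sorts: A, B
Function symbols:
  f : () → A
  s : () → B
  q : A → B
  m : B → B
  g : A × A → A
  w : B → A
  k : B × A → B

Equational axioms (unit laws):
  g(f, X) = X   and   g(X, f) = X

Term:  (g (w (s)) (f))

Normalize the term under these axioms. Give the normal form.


normal form = (w (s))

1. (g (w (s)) (f))  →  (w (s))


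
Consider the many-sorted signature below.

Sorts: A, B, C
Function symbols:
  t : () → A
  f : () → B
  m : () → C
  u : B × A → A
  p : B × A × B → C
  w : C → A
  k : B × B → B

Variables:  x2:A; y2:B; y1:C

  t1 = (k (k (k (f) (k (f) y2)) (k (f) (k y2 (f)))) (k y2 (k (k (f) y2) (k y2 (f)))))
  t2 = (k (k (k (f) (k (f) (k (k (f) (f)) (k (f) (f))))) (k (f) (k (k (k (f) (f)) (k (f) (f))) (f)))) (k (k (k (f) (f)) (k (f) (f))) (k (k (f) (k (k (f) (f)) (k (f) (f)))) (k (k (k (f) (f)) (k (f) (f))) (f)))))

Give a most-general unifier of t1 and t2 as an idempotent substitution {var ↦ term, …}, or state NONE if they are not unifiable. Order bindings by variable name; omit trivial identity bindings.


{y2 ↦ (k (k (f) (f)) (k (f) (f)))}


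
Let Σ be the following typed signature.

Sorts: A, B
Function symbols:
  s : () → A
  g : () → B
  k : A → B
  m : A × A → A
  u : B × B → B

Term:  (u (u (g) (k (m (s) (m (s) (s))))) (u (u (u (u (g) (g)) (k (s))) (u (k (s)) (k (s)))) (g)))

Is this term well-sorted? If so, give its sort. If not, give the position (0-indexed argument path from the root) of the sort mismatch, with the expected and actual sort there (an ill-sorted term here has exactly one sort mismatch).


well-sorted; sort = B

    (g) : B
        (s) : A
          (s) : A
          (s) : A
        (m (s) (s)) : A
      (m (s) (m (s) (s))) : A
    (k (m (s) (m (s) (s)))) : B
  (u (g) (k (m (s) (m (s) (s))))) : B
          (g) : B
          (g) : B
        (u (g) (g)) : B
          (s) : A
        (k (s)) : B
      (u (u (g) (g)) (k (s))) : B
          (s) : A
        (k (s)) : B
          (s) : A
        (k (s)) : B
      (u (k (s)) (k (s))) : B
    (u (u (u (g) (g)) (k (s))) (u (k (s)) (k (s)))) : B
    (g) : B
  (u (u (u (u (g) (g)) (k (s))) (u (k (s)) (k (s)))) (g)) : B
(u (u (g) (k (m (s) (m (s) (s))))) (u (u (u (u (g) (g)) (k (s))) (u (k (s)) (k (s)))) (g))) : B


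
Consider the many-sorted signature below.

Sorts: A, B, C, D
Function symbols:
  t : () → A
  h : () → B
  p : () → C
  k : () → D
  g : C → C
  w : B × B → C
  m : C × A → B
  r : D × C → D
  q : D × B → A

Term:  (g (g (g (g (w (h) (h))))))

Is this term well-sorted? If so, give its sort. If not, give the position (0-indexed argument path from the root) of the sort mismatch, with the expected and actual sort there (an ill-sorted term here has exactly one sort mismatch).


          (h) : B
          (h) : B
        (w (h) (h)) : C
      (g (w (h) (h))) : C
    (g (g (w (h) (h)))) : C
  (g (g (g (w (h) (h))))) : C
(g (g (g (g (w (h) (h)))))) : C

well-sorted; sort = C


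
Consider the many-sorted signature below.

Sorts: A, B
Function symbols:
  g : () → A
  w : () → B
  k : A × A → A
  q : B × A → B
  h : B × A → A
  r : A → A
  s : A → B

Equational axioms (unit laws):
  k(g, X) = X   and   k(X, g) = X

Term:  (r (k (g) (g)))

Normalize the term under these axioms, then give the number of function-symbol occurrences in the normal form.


size = 2

1. (r (k (g) (g)))  →  (r (g))
normal form: (r (g))


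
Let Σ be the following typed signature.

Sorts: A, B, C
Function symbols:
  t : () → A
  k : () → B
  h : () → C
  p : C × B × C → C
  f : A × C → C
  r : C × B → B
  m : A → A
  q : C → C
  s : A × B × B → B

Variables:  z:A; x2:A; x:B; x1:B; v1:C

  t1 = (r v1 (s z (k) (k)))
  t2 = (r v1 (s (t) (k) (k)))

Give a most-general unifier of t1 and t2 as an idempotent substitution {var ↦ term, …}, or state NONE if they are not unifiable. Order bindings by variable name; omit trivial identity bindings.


{z ↦ (t)}


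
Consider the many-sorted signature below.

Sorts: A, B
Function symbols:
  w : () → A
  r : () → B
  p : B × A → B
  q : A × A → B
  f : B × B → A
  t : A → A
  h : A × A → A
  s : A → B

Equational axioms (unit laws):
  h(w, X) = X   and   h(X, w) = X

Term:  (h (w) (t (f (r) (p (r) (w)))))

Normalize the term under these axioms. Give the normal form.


normal form = (t (f (r) (p (r) (w))))

1. (h (w) (t (f (r) (p (r) (w)))))  →  (t (f (r) (p (r) (w))))


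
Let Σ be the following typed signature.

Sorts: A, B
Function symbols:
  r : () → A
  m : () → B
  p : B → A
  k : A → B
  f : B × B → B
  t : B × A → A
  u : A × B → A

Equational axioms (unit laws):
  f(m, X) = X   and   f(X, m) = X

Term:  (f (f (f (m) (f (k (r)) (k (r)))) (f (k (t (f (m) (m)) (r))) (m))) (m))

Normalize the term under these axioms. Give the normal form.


1. (f (f (f (m) (f (k (r)) (k (r)))) (f (k (t (f (m) (m)) (r))) (m))) (m))  →  (f (f (m) (f (k (r)) (k (r)))) (f (k (t (f (m) (m)) (r))) (m)))
2. (f (f (m) (f (k (r)) (k (r)))) (f (k (t (f (m) (m)) (r))) (m)))  →  (f (f (k (r)) (k (r))) (f (k (t (f (m) (m)) (r))) (m)))
3. (f (f (k (r)) (k (r))) (f (k (t (f (m) (m)) (r))) (m)))  →  (f (f (k (r)) (k (r))) (k (t (f (m) (m)) (r))))
4. (f (f (k (r)) (k (r))) (k (t (f (m) (m)) (r))))  →  (f (f (k (r)) (k (r))) (k (t (m) (r))))

normal form = (f (f (k (r)) (k (r))) (k (t (m) (r))))


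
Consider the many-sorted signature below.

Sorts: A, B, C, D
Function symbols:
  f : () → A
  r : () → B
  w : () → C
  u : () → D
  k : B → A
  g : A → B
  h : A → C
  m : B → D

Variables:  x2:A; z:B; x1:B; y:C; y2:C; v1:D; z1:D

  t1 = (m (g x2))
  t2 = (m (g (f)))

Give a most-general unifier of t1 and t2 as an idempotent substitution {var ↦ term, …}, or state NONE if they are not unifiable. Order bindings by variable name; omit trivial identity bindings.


{x2 ↦ (f)}


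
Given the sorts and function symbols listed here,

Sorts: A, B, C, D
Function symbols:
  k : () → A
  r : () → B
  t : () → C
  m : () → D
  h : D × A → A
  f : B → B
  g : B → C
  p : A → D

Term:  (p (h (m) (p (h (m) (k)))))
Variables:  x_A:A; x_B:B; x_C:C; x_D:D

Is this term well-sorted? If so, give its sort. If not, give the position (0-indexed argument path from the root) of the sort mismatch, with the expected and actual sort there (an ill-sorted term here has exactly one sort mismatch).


    (m) : D
        (m) : D
        (k) : A
      (h (m) (k)) : A
    (p (h (m) (k))) : D
  (h (m) (p (h (m) (k)))) : ✗ arg 1 at [0, 1] has sort D, expected A

ill-sorted at position [0, 1]: expected A, got D


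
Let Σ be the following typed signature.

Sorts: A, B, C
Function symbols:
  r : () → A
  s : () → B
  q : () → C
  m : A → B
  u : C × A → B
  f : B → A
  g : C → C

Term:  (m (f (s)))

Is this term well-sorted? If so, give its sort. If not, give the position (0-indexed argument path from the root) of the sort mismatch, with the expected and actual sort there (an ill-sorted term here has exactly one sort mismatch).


    (s) : B
  (f (s)) : A
(m (f (s))) : B

well-sorted; sort = B


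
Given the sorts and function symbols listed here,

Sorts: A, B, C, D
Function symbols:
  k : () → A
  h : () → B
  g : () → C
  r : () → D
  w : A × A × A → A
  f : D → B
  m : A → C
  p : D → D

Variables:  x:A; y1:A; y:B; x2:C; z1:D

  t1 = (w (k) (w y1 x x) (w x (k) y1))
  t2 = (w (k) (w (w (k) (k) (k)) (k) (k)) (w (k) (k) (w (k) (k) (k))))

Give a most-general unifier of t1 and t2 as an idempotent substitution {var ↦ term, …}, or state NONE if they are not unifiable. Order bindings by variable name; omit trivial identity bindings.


{x ↦ (k), y1 ↦ (w (k) (k) (k))}


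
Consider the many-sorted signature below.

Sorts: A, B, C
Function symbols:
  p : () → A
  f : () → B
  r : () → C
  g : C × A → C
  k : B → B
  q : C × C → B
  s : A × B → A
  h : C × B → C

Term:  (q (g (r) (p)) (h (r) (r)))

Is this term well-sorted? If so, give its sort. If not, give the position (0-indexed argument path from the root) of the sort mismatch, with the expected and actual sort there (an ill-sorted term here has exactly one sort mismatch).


ill-sorted at position [1, 1]: expected B, got C

    (r) : C
    (p) : A
  (g (r) (p)) : C
    (r) : C
    (r) : C
  (h (r) (r)) : ✗ arg 1 at [1, 1] has sort C, expected B


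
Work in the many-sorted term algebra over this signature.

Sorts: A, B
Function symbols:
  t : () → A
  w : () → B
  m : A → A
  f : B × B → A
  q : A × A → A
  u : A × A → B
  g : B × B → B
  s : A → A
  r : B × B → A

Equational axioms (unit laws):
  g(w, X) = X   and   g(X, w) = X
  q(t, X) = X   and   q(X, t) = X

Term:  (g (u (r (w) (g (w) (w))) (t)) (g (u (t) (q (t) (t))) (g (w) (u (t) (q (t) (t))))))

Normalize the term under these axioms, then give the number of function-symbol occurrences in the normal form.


size = 13

1. (g (u (r (w) (g (w) (w))) (t)) (g (u (t) (q (t) (t))) (g (w) (u (t) (q (t) (t))))))  →  (g (u (r (w) (w)) (t)) (g (u (t) (q (t) (t))) (g (w) (u (t) (q (t) (t))))))
2. (g (u (r (w) (w)) (t)) (g (u (t) (q (t) (t))) (g (w) (u (t) (q (t) (t))))))  →  (g (u (r (w) (w)) (t)) (g (u (t) (t)) (g (w) (u (t) (q (t) (t))))))
3. (g (u (r (w) (w)) (t)) (g (u (t) (t)) (g (w) (u (t) (q (t) (t))))))  →  (g (u (r (w) (w)) (t)) (g (u (t) (t)) (u (t) (q (t) (t)))))
4. (g (u (r (w) (w)) (t)) (g (u (t) (t)) (u (t) (q (t) (t)))))  →  (g (u (r (w) (w)) (t)) (g (u (t) (t)) (u (t) (t))))
normal form: (g (u (r (w) (w)) (t)) (g (u (t) (t)) (u (t) (t))))


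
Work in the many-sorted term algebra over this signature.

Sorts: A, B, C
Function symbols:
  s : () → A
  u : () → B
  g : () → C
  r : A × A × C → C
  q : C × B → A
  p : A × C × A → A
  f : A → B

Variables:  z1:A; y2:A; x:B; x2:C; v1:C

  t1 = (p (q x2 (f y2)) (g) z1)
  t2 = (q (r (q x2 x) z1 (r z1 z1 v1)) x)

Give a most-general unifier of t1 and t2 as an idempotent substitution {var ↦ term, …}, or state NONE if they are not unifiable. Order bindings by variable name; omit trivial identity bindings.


NONE (not unifiable)

head clash or occurs-check failure — not unifiable


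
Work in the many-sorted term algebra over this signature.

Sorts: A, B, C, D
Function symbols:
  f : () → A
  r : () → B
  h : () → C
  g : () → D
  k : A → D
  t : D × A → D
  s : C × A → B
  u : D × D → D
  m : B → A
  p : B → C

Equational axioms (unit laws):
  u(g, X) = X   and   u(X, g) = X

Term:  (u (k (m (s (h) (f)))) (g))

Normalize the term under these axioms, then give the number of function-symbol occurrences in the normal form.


size = 5

1. (u (k (m (s (h) (f)))) (g))  →  (k (m (s (h) (f))))
normal form: (k (m (s (h) (f))))


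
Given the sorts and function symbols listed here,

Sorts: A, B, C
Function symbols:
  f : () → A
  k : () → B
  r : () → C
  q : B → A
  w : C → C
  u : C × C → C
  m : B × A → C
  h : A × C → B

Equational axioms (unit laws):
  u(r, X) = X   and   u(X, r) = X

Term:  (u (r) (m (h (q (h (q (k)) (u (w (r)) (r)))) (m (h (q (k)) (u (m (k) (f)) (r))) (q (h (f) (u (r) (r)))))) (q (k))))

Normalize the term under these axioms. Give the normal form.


1. (u (r) (m (h (q (h (q (k)) (u (w (r)) (r)))) (m (h (q (k)) (u (m (k) (f)) (r))) (q (h (f) (u (r) (r)))))) (q (k))))  →  (m (h (q (h (q (k)) (u (w (r)) (r)))) (m (h (q (k)) (u (m (k) (f)) (r))) (q (h (f) (u (r) (r)))))) (q (k)))
2. (m (h (q (h (q (k)) (u (w (r)) (r)))) (m (h (q (k)) (u (m (k) (f)) (r))) (q (h (f) (u (r) (r)))))) (q (k)))  →  (m (h (q (h (q (k)) (w (r)))) (m (h (q (k)) (u (m (k) (f)) (r))) (q (h (f) (u (r) (r)))))) (q (k)))
3. (m (h (q (h (q (k)) (w (r)))) (m (h (q (k)) (u (m (k) (f)) (r))) (q (h (f) (u (r) (r)))))) (q (k)))  →  (m (h (q (h (q (k)) (w (r)))) (m (h (q (k)) (m (k) (f))) (q (h (f) (u (r) (r)))))) (q (k)))
4. (m (h (q (h (q (k)) (w (r)))) (m (h (q (k)) (m (k) (f))) (q (h (f) (u (r) (r)))))) (q (k)))  →  (m (h (q (h (q (k)) (w (r)))) (m (h (q (k)) (m (k) (f))) (q (h (f) (r))))) (q (k)))

normal form = (m (h (q (h (q (k)) (w (r)))) (m (h (q (k)) (m (k) (f))) (q (h (f) (r))))) (q (k)))


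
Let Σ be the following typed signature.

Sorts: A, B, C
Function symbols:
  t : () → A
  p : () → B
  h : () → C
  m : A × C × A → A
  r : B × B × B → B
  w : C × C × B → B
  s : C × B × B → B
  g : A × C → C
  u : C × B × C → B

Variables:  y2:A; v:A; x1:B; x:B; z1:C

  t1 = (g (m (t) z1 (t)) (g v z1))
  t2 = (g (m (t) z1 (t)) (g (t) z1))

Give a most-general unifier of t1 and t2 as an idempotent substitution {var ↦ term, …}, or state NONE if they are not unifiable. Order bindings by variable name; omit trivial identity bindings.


{v ↦ (t)}


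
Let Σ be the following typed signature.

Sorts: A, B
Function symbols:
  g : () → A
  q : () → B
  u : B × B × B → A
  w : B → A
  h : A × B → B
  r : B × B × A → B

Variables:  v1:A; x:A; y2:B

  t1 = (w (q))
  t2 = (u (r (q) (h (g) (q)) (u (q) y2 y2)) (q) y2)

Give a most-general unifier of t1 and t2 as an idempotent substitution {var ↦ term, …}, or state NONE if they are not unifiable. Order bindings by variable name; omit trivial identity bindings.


head clash or occurs-check failure — not unifiable

NONE (not unifiable)


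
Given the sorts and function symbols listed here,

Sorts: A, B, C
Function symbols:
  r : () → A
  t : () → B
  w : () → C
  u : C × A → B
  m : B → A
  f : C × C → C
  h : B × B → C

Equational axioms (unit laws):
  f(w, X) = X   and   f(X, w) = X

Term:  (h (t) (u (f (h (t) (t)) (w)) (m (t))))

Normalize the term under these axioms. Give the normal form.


1. (h (t) (u (f (h (t) (t)) (w)) (m (t))))  →  (h (t) (u (h (t) (t)) (m (t))))

normal form = (h (t) (u (h (t) (t)) (m (t))))


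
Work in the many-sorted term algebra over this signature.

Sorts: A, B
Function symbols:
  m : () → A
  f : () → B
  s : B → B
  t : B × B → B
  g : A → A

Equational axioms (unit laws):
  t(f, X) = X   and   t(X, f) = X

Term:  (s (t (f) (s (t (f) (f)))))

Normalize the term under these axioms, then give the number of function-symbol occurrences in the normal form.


size = 3

1. (s (t (f) (s (t (f) (f)))))  →  (s (s (t (f) (f))))
2. (s (s (t (f) (f))))  →  (s (s (f)))
normal form: (s (s (f)))


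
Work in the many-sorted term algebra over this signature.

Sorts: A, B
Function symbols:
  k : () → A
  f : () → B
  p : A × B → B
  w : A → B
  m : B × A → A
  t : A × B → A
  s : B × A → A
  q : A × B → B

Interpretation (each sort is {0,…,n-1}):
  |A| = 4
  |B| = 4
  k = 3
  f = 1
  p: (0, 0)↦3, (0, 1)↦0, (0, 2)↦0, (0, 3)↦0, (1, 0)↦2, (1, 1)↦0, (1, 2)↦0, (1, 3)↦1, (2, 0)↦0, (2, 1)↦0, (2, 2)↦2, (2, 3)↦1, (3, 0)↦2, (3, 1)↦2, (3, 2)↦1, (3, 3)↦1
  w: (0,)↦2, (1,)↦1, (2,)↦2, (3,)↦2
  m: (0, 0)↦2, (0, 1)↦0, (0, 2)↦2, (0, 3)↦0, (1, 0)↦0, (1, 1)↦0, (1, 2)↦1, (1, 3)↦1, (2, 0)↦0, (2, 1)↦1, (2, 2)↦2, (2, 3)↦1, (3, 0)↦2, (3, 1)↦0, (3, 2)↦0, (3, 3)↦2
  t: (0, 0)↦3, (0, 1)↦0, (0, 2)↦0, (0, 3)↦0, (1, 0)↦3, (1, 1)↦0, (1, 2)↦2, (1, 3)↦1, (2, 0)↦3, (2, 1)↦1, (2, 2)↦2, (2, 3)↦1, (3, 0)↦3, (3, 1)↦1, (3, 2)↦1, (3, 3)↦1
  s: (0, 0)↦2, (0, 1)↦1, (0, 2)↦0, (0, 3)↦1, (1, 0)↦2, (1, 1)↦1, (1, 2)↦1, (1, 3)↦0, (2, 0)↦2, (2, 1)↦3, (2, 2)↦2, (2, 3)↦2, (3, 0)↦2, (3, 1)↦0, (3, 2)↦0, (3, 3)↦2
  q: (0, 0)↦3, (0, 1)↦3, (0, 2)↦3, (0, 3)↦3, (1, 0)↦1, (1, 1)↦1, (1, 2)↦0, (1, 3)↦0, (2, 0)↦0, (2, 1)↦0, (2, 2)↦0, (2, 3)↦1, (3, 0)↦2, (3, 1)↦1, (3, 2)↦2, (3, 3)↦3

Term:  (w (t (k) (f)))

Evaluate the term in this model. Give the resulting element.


  k = 3
  f = 1
  (t (k) (f)) = t(3, 1) = 1
  (w (t (k) (f))) = w(1,) = 1

value = 1


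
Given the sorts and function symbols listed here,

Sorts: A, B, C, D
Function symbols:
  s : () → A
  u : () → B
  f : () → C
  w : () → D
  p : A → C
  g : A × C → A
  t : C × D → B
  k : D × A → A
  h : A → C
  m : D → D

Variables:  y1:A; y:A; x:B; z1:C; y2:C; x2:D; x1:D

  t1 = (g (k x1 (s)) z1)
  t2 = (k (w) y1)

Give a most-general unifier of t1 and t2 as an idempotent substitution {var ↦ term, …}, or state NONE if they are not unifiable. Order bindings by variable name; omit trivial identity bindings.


NONE (not unifiable)

head clash or occurs-check failure — not unifiable


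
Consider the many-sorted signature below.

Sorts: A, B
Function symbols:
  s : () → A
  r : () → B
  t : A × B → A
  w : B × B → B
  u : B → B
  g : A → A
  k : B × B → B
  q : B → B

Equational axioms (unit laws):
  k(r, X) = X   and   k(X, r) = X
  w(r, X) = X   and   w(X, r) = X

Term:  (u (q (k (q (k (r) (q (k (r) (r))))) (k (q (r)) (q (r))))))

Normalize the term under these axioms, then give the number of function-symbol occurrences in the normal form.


1. (u (q (k (q (k (r) (q (k (r) (r))))) (k (q (r)) (q (r))))))  →  (u (q (k (q (q (k (r) (r)))) (k (q (r)) (q (r))))))
2. (u (q (k (q (q (k (r) (r)))) (k (q (r)) (q (r))))))  →  (u (q (k (q (q (r))) (k (q (r)) (q (r))))))
normal form: (u (q (k (q (q (r))) (k (q (r)) (q (r))))))

size = 11


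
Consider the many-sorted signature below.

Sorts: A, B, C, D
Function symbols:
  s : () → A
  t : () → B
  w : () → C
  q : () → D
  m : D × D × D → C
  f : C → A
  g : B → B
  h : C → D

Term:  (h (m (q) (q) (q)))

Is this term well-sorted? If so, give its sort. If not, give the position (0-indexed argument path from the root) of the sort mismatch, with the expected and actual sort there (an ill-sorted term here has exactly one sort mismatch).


    (q) : D
    (q) : D
    (q) : D
  (m (q) (q) (q)) : C
(h (m (q) (q) (q))) : D

well-sorted; sort = D


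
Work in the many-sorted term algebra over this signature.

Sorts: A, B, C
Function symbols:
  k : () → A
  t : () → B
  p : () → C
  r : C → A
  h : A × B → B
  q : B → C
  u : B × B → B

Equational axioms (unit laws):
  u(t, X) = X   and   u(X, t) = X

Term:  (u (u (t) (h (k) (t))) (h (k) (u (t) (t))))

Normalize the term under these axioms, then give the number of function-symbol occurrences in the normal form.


1. (u (u (t) (h (k) (t))) (h (k) (u (t) (t))))  →  (u (h (k) (t)) (h (k) (u (t) (t))))
2. (u (h (k) (t)) (h (k) (u (t) (t))))  →  (u (h (k) (t)) (h (k) (t)))
normal form: (u (h (k) (t)) (h (k) (t)))

size = 7


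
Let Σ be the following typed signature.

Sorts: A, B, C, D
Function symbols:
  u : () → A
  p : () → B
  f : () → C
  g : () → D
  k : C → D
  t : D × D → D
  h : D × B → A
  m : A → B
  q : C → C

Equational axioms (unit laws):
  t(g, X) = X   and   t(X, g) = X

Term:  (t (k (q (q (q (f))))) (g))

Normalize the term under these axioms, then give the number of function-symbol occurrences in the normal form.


size = 5

1. (t (k (q (q (q (f))))) (g))  →  (k (q (q (q (f)))))
normal form: (k (q (q (q (f)))))


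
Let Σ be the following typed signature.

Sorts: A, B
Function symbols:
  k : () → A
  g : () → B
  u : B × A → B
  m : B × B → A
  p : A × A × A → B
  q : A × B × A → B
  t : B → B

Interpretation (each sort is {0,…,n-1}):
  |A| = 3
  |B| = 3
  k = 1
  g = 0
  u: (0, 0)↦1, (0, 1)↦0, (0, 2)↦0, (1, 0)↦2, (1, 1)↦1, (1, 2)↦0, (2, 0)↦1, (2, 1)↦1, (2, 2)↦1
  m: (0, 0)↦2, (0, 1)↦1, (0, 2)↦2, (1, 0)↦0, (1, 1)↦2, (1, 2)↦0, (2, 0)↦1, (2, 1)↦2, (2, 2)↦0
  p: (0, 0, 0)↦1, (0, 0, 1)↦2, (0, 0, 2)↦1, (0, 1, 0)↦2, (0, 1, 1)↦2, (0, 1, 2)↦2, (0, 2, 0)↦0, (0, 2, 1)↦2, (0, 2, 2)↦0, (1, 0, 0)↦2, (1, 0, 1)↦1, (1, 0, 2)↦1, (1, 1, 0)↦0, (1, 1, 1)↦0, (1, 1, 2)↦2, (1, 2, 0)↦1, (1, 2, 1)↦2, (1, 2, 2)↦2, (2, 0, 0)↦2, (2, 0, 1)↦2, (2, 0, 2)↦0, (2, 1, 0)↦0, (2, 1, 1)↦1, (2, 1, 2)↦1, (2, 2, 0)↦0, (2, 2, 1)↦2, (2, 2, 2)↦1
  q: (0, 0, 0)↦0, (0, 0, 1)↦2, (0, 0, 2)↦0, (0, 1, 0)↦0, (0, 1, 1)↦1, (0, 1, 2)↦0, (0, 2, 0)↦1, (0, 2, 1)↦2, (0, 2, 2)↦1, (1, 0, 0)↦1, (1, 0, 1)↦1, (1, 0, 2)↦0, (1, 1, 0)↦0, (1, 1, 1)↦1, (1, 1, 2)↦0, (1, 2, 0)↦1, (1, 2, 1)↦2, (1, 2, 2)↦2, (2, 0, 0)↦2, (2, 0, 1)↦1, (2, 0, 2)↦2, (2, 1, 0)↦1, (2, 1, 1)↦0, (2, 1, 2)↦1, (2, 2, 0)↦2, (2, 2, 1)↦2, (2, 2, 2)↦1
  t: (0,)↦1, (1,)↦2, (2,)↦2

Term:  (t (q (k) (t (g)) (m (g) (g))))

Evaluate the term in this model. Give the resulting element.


value = 1

  k = 1
  g = 0
  (t (g)) = t(0,) = 1
  g = 0
  g = 0
  (m (g) (g)) = m(0, 0) = 2
  (q (k) (t (g)) (m (g) (g))) = q(1, 1, 2) = 0
  (t (q (k) (t (g)) (m (g) (g)))) = t(0,) = 1


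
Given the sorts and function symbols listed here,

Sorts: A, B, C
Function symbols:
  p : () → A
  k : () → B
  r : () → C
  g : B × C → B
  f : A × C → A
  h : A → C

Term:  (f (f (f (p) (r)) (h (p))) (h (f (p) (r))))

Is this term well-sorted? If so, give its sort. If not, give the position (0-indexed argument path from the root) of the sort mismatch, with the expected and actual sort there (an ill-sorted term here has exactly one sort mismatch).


      (p) : A
      (r) : C
    (f (p) (r)) : A
      (p) : A
    (h (p)) : C
  (f (f (p) (r)) (h (p))) : A
      (p) : A
      (r) : C
    (f (p) (r)) : A
  (h (f (p) (r))) : C
(f (f (f (p) (r)) (h (p))) (h (f (p) (r)))) : A

well-sorted; sort = A


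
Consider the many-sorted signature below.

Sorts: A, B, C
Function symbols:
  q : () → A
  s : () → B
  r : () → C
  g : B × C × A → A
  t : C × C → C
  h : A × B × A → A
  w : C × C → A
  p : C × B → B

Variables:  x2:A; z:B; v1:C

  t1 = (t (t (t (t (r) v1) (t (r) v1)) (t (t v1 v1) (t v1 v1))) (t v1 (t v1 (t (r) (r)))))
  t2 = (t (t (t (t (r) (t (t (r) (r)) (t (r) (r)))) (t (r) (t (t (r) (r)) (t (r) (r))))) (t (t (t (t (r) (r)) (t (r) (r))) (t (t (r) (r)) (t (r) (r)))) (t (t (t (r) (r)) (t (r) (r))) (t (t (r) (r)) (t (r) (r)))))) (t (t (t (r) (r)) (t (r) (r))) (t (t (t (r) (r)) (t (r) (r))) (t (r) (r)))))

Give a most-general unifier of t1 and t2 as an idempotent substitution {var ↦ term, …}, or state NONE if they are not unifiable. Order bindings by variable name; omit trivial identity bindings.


{v1 ↦ (t (t (r) (r)) (t (r) (r)))}


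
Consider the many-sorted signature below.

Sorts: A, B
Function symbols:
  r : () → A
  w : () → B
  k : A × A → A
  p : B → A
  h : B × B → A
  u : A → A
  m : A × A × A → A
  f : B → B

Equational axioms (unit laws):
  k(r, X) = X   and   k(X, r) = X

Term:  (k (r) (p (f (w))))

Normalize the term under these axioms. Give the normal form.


normal form = (p (f (w)))

1. (k (r) (p (f (w))))  →  (p (f (w)))


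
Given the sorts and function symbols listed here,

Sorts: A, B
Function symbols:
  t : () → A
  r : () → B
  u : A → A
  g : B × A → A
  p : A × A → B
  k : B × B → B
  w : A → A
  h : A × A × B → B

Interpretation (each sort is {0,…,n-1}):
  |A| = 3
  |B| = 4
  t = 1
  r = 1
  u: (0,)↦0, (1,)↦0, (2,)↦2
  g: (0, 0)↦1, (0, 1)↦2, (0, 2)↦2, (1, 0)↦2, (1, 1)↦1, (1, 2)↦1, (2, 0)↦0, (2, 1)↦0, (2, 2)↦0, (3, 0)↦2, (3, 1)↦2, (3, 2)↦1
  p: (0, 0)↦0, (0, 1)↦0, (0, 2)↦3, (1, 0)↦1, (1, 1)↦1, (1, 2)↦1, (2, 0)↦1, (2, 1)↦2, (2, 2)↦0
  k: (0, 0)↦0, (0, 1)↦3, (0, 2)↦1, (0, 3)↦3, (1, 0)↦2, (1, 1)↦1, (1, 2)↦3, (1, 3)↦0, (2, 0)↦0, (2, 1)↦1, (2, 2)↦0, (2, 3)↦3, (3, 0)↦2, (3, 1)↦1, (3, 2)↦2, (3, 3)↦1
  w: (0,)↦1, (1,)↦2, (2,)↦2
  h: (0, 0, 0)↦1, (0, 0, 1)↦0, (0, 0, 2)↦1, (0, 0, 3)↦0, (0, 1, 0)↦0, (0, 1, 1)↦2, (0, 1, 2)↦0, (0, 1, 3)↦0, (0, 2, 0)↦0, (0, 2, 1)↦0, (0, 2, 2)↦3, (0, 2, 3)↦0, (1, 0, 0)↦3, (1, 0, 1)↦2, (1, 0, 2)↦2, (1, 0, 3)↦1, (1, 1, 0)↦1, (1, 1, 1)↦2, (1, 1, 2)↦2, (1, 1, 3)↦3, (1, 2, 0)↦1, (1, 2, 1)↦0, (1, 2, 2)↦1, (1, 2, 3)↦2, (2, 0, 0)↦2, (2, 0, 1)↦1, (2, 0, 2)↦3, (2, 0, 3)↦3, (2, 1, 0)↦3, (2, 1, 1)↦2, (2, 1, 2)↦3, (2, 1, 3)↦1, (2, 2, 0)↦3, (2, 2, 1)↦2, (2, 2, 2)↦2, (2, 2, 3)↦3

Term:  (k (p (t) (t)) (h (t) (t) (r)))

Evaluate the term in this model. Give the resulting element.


  t = 1
  t = 1
  (p (t) (t)) = p(1, 1) = 1
  t = 1
  t = 1
  r = 1
  (h (t) (t) (r)) = h(1, 1, 1) = 2
  (k (p (t) (t)) (h (t) (t) (r))) = k(1, 2) = 3

value = 3


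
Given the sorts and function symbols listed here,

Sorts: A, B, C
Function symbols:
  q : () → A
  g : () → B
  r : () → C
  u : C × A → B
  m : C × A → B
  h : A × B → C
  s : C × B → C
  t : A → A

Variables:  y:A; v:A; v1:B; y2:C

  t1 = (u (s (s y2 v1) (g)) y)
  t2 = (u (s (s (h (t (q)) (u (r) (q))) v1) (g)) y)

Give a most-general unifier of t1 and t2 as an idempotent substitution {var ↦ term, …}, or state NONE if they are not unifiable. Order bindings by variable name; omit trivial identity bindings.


{y2 ↦ (h (t (q)) (u (r) (q)))}


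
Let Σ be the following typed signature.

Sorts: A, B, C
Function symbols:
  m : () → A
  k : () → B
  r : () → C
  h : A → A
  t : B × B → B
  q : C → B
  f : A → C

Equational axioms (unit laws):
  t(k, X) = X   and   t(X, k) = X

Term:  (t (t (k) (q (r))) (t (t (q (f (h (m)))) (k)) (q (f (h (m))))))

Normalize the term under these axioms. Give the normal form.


1. (t (t (k) (q (r))) (t (t (q (f (h (m)))) (k)) (q (f (h (m))))))  →  (t (q (r)) (t (t (q (f (h (m)))) (k)) (q (f (h (m))))))
2. (t (q (r)) (t (t (q (f (h (m)))) (k)) (q (f (h (m))))))  →  (t (q (r)) (t (q (f (h (m)))) (q (f (h (m))))))

normal form = (t (q (r)) (t (q (f (h (m)))) (q (f (h (m))))))


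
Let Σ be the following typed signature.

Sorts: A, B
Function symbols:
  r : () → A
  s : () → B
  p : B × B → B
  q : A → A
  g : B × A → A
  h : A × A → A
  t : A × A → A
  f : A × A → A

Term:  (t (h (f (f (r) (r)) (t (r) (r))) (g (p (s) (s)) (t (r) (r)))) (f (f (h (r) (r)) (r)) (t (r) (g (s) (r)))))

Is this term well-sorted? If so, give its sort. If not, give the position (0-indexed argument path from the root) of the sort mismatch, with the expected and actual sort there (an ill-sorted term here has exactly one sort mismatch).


        (r) : A
        (r) : A
      (f (r) (r)) : A
        (r) : A
        (r) : A
      (t (r) (r)) : A
    (f (f (r) (r)) (t (r) (r))) : A
        (s) : B
        (s) : B
      (p (s) (s)) : B
        (r) : A
        (r) : A
      (t (r) (r)) : A
    (g (p (s) (s)) (t (r) (r))) : A
  (h (f (f (r) (r)) (t (r) (r))) (g (p (s) (s)) (t (r) (r)))) : A
        (r) : A
        (r) : A
      (h (r) (r)) : A
      (r) : A
    (f (h (r) (r)) (r)) : A
      (r) : A
        (s) : B
        (r) : A
      (g (s) (r)) : A
    (t (r) (g (s) (r))) : A
  (f (f (h (r) (r)) (r)) (t (r) (g (s) (r)))) : A
(t (h (f (f (r) (r)) (t (r) (r))) (g (p (s) (s)) (t (r) (r)))) (f (f (h (r) (r)) (r)) (t (r) (g (s) (r))))) : A

well-sorted; sort = A


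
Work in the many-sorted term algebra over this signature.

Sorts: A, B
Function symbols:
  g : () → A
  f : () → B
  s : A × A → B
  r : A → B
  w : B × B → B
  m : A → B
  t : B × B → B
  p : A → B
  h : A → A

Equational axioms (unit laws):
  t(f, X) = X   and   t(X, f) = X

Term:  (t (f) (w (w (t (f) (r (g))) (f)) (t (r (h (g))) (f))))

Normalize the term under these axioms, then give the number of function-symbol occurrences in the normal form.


size = 8

1. (t (f) (w (w (t (f) (r (g))) (f)) (t (r (h (g))) (f))))  →  (w (w (t (f) (r (g))) (f)) (t (r (h (g))) (f)))
2. (w (w (t (f) (r (g))) (f)) (t (r (h (g))) (f)))  →  (w (w (r (g)) (f)) (t (r (h (g))) (f)))
3. (w (w (r (g)) (f)) (t (r (h (g))) (f)))  →  (w (w (r (g)) (f)) (r (h (g))))
normal form: (w (w (r (g)) (f)) (r (h (g))))


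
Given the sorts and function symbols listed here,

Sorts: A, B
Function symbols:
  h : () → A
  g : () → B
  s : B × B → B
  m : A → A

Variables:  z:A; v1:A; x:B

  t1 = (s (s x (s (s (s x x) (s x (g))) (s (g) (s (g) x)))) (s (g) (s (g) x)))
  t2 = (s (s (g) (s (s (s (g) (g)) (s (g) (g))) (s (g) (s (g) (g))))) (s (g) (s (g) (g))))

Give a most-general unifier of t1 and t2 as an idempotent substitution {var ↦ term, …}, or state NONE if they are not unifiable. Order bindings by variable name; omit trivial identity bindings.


{x ↦ (g)}


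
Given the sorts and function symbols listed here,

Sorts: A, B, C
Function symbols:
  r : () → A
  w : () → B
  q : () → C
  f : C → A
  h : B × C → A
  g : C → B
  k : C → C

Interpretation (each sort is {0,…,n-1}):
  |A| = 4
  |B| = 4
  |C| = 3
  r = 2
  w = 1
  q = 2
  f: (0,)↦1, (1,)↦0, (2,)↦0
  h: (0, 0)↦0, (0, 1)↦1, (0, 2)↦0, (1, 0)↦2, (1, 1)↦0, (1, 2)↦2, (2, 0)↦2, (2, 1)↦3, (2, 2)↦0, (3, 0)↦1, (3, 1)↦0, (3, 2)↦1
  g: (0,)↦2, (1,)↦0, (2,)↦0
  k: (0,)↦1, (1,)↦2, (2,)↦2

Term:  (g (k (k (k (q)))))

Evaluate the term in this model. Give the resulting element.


value = 0

  q = 2
  (k (q)) = k(2,) = 2
  (k (k (q))) = k(2,) = 2
  (k (k (k (q)))) = k(2,) = 2
  (g (k (k (k (q))))) = g(2,) = 0


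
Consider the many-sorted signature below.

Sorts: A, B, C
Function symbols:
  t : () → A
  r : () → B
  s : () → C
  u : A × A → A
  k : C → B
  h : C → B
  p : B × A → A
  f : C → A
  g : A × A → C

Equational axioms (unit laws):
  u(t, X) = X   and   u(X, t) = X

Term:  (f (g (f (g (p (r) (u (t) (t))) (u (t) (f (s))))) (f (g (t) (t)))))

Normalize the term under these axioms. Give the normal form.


1. (f (g (f (g (p (r) (u (t) (t))) (u (t) (f (s))))) (f (g (t) (t)))))  →  (f (g (f (g (p (r) (t)) (u (t) (f (s))))) (f (g (t) (t)))))
2. (f (g (f (g (p (r) (t)) (u (t) (f (s))))) (f (g (t) (t)))))  →  (f (g (f (g (p (r) (t)) (f (s)))) (f (g (t) (t)))))

normal form = (f (g (f (g (p (r) (t)) (f (s)))) (f (g (t) (t)))))


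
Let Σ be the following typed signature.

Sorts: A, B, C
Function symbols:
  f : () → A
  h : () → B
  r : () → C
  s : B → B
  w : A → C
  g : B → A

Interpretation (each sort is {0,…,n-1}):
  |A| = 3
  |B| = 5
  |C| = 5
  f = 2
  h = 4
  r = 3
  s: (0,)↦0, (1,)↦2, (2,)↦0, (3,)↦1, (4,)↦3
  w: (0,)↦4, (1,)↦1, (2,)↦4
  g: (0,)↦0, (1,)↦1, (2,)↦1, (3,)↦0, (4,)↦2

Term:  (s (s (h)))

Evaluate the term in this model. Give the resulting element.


value = 1

  h = 4
  (s (h)) = s(4,) = 3
  (s (s (h))) = s(3,) = 1


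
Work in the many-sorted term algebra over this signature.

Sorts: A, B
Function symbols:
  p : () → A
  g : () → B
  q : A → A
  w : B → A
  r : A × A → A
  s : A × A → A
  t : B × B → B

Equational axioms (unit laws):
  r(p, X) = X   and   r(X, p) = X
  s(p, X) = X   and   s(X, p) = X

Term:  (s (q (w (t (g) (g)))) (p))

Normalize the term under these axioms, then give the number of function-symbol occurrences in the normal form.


size = 5

1. (s (q (w (t (g) (g)))) (p))  →  (q (w (t (g) (g))))
normal form: (q (w (t (g) (g))))


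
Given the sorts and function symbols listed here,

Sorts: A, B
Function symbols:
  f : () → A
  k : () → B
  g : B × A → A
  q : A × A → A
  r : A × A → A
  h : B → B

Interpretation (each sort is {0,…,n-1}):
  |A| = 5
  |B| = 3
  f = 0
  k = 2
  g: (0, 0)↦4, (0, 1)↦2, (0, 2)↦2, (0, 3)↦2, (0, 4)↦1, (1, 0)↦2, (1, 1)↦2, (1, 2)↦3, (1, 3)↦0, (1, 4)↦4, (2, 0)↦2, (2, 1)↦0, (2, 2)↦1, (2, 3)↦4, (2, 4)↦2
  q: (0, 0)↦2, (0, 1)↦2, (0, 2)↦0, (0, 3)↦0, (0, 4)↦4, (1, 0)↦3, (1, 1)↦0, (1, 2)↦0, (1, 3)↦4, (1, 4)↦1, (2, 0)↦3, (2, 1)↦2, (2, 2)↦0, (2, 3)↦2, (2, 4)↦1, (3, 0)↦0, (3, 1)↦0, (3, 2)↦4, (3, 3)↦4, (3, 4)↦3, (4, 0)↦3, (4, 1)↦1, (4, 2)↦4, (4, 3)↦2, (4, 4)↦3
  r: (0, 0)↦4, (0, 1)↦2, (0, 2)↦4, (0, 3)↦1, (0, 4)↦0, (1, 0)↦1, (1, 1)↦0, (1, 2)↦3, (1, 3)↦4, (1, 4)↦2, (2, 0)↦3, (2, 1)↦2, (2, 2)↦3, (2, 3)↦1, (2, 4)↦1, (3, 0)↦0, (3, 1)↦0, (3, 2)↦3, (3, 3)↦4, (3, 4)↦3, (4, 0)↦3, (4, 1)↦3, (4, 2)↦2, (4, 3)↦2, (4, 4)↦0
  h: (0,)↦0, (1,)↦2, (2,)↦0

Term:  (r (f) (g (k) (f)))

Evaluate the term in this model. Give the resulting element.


  f = 0
  k = 2
  f = 0
  (g (k) (f)) = g(2, 0) = 2
  (r (f) (g (k) (f))) = r(0, 2) = 4

value = 4


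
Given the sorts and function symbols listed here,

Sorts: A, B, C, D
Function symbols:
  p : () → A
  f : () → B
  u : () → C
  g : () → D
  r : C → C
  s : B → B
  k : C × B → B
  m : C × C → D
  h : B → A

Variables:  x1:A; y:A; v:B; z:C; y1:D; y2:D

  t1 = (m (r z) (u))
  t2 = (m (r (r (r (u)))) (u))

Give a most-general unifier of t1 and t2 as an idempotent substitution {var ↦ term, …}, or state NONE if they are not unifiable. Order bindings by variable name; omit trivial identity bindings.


{z ↦ (r (r (u)))}


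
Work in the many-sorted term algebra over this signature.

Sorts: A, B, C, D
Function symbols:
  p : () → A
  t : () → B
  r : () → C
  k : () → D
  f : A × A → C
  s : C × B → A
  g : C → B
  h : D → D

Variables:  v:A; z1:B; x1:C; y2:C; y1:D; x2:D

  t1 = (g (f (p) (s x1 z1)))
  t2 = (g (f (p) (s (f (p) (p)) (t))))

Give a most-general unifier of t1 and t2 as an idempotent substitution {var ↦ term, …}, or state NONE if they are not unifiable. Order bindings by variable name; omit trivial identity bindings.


{x1 ↦ (f (p) (p)), z1 ↦ (t)}


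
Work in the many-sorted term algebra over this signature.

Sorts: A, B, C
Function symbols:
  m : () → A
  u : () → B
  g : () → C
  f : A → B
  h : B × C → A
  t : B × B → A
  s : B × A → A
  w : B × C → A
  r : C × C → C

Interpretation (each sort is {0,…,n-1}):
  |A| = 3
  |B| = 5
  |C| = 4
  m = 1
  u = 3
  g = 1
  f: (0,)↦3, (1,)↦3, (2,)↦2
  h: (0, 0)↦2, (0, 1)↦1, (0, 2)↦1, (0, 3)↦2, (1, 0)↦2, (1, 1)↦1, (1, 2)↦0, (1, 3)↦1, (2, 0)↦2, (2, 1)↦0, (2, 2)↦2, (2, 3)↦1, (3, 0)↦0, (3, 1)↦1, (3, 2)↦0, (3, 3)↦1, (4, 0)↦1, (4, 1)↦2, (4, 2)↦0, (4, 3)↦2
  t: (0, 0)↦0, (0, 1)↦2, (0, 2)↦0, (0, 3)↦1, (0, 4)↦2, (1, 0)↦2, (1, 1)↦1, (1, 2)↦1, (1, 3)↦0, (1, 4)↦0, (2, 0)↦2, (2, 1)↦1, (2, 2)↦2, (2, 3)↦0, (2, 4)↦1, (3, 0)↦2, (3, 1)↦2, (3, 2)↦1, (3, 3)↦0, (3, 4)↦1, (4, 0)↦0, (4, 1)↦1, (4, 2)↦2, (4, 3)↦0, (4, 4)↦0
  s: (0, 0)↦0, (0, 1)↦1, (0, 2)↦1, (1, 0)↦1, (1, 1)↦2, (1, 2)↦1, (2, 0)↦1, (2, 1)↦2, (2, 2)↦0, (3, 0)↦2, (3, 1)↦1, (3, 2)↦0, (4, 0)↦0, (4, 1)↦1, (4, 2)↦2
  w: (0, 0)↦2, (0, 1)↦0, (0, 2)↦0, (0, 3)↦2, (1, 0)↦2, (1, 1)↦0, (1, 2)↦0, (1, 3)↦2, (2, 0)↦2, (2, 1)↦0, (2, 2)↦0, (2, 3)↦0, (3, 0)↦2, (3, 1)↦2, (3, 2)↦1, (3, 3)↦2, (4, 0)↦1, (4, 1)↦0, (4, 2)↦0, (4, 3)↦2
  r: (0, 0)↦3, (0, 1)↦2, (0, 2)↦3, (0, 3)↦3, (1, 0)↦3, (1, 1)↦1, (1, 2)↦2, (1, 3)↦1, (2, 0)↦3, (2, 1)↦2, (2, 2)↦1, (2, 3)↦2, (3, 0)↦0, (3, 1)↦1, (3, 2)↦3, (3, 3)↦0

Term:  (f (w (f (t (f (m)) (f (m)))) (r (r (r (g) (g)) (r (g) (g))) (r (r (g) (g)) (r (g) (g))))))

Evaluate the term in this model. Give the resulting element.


  m = 1
  (f (m)) = f(1,) = 3
  m = 1
  (f (m)) = f(1,) = 3
  (t (f (m)) (f (m))) = t(3, 3) = 0
  (f (t (f (m)) (f (m)))) = f(0,) = 3
  g = 1
  g = 1
  (r (g) (g)) = r(1, 1) = 1
  g = 1
  g = 1
  (r (g) (g)) = r(1, 1) = 1
  (r (r (g) (g)) (r (g) (g))) = r(1, 1) = 1
  g = 1
  g = 1
  (r (g) (g)) = r(1, 1) = 1
  g = 1
  g = 1
  (r (g) (g)) = r(1, 1) = 1
  (r (r (g) (g)) (r (g) (g))) = r(1, 1) = 1
  (r (r (r (g) (g)) (r (g) (g))) (r (r (g) (g)) (r (g) (g)))) = r(1, 1) = 1
  (w (f (t (f (m)) (f (m)))) (r (r (r (g) (g)) (r (g) (g))) (r (r (g) (g)) (r (g) (g))))) = w(3, 1) = 2
  (f (w (f (t (f (m)) (f (m)))) (r (r (r (g) (g)) (r (g) (g))) (r (r (g) (g)) (r (g) (g)))))) = f(2,) = 2

value = 2


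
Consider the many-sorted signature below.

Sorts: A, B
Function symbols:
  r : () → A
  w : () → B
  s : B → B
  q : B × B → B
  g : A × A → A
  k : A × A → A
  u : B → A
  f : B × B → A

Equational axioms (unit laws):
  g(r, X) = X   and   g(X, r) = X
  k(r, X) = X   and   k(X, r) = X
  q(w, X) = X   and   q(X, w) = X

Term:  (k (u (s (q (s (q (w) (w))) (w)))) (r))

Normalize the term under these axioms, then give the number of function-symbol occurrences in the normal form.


size = 4

1. (k (u (s (q (s (q (w) (w))) (w)))) (r))  →  (u (s (q (s (q (w) (w))) (w))))
2. (u (s (q (s (q (w) (w))) (w))))  →  (u (s (s (q (w) (w)))))
3. (u (s (s (q (w) (w)))))  →  (u (s (s (w))))
normal form: (u (s (s (w))))


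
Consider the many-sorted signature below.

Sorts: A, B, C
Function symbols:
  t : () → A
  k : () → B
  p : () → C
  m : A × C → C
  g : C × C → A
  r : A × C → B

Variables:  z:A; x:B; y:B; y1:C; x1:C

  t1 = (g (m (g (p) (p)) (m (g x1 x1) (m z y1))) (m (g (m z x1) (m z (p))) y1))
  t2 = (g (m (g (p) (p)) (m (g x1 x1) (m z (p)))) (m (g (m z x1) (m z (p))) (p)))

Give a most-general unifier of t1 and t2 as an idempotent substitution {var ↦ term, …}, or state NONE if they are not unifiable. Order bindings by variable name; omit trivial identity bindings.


{y1 ↦ (p)}


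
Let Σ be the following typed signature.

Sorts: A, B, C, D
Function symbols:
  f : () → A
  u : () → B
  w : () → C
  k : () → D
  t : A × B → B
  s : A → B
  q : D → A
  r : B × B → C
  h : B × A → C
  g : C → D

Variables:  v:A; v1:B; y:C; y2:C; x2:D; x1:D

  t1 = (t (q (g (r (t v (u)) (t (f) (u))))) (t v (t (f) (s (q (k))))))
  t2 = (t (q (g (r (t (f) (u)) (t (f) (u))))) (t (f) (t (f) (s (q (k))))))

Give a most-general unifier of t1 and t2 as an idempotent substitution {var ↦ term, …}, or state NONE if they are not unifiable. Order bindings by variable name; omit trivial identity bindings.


{v ↦ (f)}


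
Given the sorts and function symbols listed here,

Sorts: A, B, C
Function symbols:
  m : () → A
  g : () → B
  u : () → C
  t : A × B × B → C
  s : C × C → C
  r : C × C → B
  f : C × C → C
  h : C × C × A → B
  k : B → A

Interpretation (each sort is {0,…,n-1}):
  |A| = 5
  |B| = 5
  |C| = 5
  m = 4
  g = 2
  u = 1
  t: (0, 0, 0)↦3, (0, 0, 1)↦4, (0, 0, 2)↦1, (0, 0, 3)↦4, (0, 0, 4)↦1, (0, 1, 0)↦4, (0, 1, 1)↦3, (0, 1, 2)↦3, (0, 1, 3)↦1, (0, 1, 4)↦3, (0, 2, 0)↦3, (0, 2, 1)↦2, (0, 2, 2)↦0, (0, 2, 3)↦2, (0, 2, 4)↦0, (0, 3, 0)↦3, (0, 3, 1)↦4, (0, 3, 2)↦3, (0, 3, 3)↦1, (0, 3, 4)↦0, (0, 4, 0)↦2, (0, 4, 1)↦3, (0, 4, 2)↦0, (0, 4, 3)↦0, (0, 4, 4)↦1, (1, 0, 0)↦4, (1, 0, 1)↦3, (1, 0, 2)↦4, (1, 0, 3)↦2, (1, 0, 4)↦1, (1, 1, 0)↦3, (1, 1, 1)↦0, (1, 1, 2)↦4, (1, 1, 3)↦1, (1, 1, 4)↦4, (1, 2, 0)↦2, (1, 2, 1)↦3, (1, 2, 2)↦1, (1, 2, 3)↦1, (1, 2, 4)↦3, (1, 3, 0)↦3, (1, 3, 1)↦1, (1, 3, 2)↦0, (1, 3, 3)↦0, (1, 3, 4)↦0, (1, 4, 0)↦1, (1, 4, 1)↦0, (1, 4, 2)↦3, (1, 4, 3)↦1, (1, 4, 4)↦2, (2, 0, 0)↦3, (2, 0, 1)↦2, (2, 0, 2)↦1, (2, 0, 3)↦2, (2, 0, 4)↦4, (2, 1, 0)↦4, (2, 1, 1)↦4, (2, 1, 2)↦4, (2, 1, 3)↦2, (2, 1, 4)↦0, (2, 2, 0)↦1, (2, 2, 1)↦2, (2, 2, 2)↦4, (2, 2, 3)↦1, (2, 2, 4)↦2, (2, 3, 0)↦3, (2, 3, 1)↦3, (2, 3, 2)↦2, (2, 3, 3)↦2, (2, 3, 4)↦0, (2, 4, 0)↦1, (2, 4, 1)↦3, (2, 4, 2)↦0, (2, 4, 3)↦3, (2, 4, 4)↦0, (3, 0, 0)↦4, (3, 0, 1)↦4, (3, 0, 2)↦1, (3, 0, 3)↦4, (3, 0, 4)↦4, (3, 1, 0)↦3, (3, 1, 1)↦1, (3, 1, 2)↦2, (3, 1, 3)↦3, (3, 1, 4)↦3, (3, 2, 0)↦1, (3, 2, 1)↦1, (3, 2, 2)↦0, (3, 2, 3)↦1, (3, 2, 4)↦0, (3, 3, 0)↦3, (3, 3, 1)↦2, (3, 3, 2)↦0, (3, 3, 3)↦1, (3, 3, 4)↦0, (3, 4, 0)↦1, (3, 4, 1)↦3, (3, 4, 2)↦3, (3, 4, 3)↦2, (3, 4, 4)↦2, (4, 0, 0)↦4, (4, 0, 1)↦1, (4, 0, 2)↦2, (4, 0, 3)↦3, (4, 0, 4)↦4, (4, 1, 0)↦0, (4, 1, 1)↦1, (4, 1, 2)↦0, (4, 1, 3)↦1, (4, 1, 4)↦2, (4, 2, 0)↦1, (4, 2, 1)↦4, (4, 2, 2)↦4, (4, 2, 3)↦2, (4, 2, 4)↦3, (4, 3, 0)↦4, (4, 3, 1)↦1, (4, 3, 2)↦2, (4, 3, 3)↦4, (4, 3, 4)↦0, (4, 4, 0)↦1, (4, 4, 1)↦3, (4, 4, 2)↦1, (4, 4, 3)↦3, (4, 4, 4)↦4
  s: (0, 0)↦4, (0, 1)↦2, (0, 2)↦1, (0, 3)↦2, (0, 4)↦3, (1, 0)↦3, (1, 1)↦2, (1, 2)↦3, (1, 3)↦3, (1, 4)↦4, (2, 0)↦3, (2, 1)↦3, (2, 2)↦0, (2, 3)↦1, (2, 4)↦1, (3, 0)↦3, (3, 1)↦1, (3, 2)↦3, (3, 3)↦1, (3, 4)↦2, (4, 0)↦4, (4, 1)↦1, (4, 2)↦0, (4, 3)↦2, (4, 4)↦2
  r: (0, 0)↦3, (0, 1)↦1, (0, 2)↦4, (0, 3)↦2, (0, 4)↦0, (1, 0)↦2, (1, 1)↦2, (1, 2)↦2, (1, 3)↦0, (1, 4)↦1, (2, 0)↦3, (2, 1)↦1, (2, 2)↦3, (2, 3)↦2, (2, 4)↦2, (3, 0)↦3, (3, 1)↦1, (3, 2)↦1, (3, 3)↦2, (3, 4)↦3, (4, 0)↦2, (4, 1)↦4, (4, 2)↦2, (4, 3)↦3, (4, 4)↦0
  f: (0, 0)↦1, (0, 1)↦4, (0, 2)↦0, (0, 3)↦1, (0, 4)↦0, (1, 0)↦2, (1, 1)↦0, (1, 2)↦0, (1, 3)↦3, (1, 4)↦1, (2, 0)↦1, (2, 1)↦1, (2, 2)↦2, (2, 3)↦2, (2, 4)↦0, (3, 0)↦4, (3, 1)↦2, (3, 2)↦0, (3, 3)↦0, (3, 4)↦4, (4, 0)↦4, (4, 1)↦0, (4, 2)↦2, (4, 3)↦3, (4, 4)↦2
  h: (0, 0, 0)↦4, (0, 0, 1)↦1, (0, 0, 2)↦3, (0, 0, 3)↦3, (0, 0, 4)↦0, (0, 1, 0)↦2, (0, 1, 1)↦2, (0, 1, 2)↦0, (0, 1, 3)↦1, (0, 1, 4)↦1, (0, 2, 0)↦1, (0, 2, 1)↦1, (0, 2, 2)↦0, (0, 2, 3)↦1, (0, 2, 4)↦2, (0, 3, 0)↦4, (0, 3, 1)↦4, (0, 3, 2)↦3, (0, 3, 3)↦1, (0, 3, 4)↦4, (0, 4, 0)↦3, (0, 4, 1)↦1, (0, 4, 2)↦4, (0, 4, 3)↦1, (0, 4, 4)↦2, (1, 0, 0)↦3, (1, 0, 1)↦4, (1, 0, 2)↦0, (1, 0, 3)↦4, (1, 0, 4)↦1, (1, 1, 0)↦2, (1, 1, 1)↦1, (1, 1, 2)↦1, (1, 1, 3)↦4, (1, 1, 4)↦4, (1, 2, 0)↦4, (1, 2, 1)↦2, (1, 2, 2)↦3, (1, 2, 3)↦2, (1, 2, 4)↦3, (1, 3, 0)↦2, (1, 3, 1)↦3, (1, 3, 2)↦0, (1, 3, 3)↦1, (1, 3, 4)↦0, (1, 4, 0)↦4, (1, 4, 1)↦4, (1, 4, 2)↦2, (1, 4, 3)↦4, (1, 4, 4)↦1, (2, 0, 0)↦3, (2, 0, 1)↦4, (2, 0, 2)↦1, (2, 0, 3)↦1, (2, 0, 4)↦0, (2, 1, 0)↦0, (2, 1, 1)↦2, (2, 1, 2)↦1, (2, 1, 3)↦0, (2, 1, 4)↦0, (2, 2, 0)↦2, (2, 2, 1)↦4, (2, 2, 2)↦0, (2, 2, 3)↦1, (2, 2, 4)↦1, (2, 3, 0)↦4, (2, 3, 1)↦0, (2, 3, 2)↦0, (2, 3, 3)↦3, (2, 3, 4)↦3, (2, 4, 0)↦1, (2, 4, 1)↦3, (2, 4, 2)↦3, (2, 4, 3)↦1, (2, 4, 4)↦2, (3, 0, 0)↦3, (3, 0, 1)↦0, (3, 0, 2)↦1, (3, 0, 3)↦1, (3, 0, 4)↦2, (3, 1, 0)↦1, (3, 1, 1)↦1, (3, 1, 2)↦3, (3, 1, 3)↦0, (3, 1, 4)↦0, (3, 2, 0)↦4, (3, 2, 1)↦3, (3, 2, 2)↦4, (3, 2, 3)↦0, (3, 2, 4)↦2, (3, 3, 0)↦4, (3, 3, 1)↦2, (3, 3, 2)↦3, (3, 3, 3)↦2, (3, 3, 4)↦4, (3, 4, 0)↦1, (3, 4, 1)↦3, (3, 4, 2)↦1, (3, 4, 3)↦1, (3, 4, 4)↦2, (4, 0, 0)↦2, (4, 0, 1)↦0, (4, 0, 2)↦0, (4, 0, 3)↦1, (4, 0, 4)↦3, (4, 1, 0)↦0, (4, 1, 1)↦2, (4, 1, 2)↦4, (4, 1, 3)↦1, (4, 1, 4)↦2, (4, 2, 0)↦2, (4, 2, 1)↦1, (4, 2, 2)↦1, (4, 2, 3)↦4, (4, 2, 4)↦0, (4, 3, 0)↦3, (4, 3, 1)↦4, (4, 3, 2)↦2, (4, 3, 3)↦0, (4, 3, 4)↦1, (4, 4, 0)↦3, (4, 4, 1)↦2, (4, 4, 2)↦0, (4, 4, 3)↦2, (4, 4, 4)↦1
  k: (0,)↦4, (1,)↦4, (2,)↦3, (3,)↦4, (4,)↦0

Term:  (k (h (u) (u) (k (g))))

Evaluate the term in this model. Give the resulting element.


value = 0

  u = 1
  u = 1
  g = 2
  (k (g)) = k(2,) = 3
  (h (u) (u) (k (g))) = h(1, 1, 3) = 4
  (k (h (u) (u) (k (g)))) = k(4,) = 0
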